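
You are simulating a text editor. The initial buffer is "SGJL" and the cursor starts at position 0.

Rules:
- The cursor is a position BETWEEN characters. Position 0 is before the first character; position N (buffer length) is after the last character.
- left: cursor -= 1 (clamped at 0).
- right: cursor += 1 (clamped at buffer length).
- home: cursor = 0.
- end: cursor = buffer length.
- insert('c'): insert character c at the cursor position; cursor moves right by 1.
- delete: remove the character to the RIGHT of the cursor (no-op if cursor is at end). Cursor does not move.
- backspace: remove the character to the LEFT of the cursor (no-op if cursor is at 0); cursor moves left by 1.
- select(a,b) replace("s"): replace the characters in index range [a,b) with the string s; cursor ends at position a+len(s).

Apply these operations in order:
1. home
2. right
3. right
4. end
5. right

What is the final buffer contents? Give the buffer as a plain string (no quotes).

Answer: SGJL

Derivation:
After op 1 (home): buf='SGJL' cursor=0
After op 2 (right): buf='SGJL' cursor=1
After op 3 (right): buf='SGJL' cursor=2
After op 4 (end): buf='SGJL' cursor=4
After op 5 (right): buf='SGJL' cursor=4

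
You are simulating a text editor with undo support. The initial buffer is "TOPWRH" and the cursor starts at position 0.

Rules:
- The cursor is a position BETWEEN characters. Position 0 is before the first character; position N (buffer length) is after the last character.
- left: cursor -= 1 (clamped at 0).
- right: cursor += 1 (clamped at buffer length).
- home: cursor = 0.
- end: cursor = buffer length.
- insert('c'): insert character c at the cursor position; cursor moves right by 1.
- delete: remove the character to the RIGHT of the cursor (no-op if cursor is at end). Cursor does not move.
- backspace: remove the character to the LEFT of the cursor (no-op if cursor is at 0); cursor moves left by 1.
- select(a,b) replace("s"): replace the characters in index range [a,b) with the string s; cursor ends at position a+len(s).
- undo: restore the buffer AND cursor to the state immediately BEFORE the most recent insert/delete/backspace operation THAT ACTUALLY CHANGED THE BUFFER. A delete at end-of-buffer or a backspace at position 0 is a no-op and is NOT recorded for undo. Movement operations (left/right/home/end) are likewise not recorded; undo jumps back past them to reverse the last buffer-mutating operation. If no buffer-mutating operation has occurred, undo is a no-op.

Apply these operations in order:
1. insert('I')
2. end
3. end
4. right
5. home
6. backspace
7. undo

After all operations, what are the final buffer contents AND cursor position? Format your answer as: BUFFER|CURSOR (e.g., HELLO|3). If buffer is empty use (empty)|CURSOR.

After op 1 (insert('I')): buf='ITOPWRH' cursor=1
After op 2 (end): buf='ITOPWRH' cursor=7
After op 3 (end): buf='ITOPWRH' cursor=7
After op 4 (right): buf='ITOPWRH' cursor=7
After op 5 (home): buf='ITOPWRH' cursor=0
After op 6 (backspace): buf='ITOPWRH' cursor=0
After op 7 (undo): buf='TOPWRH' cursor=0

Answer: TOPWRH|0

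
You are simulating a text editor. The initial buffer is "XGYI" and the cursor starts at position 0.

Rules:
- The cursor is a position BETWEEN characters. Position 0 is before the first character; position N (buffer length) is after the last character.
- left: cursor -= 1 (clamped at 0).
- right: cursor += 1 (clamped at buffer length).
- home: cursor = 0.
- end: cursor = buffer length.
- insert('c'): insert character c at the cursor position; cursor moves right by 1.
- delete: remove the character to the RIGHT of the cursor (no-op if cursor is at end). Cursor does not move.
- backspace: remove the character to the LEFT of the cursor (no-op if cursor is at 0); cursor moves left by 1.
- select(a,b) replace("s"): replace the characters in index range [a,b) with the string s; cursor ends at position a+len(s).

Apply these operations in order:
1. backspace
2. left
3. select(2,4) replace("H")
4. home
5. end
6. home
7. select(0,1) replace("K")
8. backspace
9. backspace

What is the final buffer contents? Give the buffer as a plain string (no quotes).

After op 1 (backspace): buf='XGYI' cursor=0
After op 2 (left): buf='XGYI' cursor=0
After op 3 (select(2,4) replace("H")): buf='XGH' cursor=3
After op 4 (home): buf='XGH' cursor=0
After op 5 (end): buf='XGH' cursor=3
After op 6 (home): buf='XGH' cursor=0
After op 7 (select(0,1) replace("K")): buf='KGH' cursor=1
After op 8 (backspace): buf='GH' cursor=0
After op 9 (backspace): buf='GH' cursor=0

Answer: GH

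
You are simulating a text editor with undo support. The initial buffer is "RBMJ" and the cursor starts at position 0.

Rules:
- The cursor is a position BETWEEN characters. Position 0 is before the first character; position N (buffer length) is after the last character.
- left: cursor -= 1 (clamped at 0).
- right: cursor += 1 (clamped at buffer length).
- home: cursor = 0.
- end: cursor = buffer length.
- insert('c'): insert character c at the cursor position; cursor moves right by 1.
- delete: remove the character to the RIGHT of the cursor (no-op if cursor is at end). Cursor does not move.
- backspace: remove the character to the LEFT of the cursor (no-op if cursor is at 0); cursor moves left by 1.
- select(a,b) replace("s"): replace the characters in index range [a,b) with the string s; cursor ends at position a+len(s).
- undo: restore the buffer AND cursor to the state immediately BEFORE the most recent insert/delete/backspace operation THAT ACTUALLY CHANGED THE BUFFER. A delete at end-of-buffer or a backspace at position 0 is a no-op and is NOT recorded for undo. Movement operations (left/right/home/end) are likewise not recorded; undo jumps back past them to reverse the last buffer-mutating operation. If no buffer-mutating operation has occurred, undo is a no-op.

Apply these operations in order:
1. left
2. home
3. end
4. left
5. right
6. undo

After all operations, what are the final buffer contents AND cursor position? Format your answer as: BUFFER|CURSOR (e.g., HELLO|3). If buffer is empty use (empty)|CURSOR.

After op 1 (left): buf='RBMJ' cursor=0
After op 2 (home): buf='RBMJ' cursor=0
After op 3 (end): buf='RBMJ' cursor=4
After op 4 (left): buf='RBMJ' cursor=3
After op 5 (right): buf='RBMJ' cursor=4
After op 6 (undo): buf='RBMJ' cursor=4

Answer: RBMJ|4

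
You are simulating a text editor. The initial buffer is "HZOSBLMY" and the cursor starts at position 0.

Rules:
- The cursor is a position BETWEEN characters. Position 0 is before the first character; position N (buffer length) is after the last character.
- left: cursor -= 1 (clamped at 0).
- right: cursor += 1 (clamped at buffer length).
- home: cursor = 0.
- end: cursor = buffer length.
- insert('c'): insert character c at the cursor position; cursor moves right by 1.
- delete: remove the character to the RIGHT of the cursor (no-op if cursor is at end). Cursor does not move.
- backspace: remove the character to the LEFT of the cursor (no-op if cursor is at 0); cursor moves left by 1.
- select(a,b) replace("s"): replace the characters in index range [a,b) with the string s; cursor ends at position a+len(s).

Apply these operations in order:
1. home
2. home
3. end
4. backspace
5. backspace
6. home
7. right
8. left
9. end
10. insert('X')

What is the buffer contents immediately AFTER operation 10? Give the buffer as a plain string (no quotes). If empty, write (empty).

Answer: HZOSBLX

Derivation:
After op 1 (home): buf='HZOSBLMY' cursor=0
After op 2 (home): buf='HZOSBLMY' cursor=0
After op 3 (end): buf='HZOSBLMY' cursor=8
After op 4 (backspace): buf='HZOSBLM' cursor=7
After op 5 (backspace): buf='HZOSBL' cursor=6
After op 6 (home): buf='HZOSBL' cursor=0
After op 7 (right): buf='HZOSBL' cursor=1
After op 8 (left): buf='HZOSBL' cursor=0
After op 9 (end): buf='HZOSBL' cursor=6
After op 10 (insert('X')): buf='HZOSBLX' cursor=7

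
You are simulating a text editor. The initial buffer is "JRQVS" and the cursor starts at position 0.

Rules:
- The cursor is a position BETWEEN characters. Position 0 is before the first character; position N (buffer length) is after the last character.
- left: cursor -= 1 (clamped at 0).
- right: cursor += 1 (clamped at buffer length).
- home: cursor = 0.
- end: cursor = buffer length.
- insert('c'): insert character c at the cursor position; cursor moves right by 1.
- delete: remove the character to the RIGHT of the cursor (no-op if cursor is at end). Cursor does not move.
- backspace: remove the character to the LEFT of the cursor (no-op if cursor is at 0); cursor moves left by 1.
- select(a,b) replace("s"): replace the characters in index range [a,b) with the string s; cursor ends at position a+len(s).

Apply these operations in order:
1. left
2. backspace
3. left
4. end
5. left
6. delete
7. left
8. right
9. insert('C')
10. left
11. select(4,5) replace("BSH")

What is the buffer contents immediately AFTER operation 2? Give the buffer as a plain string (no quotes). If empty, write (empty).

After op 1 (left): buf='JRQVS' cursor=0
After op 2 (backspace): buf='JRQVS' cursor=0

Answer: JRQVS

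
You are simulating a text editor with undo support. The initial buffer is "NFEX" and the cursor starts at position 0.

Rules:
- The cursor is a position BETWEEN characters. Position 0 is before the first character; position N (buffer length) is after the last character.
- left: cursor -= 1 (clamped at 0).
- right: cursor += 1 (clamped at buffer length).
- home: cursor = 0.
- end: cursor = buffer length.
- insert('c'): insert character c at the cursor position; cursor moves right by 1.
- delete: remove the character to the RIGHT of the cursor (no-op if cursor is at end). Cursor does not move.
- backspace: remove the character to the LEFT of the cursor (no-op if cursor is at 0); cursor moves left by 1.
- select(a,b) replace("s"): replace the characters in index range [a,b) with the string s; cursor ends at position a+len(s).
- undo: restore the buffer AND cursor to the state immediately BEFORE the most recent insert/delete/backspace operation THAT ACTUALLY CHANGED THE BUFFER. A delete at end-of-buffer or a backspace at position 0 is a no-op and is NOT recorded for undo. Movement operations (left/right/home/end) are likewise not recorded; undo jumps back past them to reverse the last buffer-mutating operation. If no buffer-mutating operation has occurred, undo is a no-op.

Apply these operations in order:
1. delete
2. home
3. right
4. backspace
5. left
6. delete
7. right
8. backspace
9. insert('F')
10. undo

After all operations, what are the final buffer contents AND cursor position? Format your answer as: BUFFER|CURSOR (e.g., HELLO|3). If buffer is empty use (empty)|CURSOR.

After op 1 (delete): buf='FEX' cursor=0
After op 2 (home): buf='FEX' cursor=0
After op 3 (right): buf='FEX' cursor=1
After op 4 (backspace): buf='EX' cursor=0
After op 5 (left): buf='EX' cursor=0
After op 6 (delete): buf='X' cursor=0
After op 7 (right): buf='X' cursor=1
After op 8 (backspace): buf='(empty)' cursor=0
After op 9 (insert('F')): buf='F' cursor=1
After op 10 (undo): buf='(empty)' cursor=0

Answer: (empty)|0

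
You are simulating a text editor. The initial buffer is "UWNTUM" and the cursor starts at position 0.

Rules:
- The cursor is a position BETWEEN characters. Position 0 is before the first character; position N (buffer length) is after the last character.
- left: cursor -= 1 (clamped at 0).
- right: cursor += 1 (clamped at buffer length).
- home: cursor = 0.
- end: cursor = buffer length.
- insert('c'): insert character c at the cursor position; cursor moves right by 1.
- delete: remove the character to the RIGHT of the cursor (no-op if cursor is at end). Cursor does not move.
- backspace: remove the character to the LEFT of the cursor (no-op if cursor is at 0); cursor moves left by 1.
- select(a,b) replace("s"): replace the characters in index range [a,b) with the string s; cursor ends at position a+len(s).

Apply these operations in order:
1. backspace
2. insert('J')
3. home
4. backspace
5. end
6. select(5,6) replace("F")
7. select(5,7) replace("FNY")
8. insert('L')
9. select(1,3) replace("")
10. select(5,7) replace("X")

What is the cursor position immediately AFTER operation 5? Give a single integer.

After op 1 (backspace): buf='UWNTUM' cursor=0
After op 2 (insert('J')): buf='JUWNTUM' cursor=1
After op 3 (home): buf='JUWNTUM' cursor=0
After op 4 (backspace): buf='JUWNTUM' cursor=0
After op 5 (end): buf='JUWNTUM' cursor=7

Answer: 7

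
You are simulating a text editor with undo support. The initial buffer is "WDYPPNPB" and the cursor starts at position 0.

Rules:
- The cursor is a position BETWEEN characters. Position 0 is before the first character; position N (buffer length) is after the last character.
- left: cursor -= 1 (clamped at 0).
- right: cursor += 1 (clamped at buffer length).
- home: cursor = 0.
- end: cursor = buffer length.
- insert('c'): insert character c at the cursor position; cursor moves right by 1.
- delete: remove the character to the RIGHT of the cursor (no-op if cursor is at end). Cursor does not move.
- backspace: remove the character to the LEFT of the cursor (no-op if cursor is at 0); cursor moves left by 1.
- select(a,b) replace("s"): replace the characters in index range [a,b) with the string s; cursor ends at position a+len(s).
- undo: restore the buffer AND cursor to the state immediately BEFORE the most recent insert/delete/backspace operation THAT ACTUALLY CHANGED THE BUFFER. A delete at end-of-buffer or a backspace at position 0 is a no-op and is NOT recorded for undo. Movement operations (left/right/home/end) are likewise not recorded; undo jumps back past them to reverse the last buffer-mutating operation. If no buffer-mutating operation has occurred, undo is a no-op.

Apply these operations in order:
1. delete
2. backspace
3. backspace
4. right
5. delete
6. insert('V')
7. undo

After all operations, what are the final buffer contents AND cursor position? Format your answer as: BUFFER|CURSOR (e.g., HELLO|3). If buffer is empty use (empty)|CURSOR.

Answer: DPPNPB|1

Derivation:
After op 1 (delete): buf='DYPPNPB' cursor=0
After op 2 (backspace): buf='DYPPNPB' cursor=0
After op 3 (backspace): buf='DYPPNPB' cursor=0
After op 4 (right): buf='DYPPNPB' cursor=1
After op 5 (delete): buf='DPPNPB' cursor=1
After op 6 (insert('V')): buf='DVPPNPB' cursor=2
After op 7 (undo): buf='DPPNPB' cursor=1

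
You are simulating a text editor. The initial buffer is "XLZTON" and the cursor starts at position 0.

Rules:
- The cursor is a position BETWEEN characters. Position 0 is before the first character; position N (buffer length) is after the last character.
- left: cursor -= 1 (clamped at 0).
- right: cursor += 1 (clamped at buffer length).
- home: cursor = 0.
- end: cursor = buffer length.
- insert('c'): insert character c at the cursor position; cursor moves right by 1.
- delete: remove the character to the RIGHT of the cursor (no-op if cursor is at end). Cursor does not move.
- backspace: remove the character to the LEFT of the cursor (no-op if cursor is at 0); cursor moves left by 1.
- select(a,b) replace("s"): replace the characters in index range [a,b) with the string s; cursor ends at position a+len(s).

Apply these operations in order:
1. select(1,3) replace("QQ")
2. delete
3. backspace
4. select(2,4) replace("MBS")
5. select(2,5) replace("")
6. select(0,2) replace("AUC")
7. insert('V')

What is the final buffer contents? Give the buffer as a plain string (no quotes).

After op 1 (select(1,3) replace("QQ")): buf='XQQTON' cursor=3
After op 2 (delete): buf='XQQON' cursor=3
After op 3 (backspace): buf='XQON' cursor=2
After op 4 (select(2,4) replace("MBS")): buf='XQMBS' cursor=5
After op 5 (select(2,5) replace("")): buf='XQ' cursor=2
After op 6 (select(0,2) replace("AUC")): buf='AUC' cursor=3
After op 7 (insert('V')): buf='AUCV' cursor=4

Answer: AUCV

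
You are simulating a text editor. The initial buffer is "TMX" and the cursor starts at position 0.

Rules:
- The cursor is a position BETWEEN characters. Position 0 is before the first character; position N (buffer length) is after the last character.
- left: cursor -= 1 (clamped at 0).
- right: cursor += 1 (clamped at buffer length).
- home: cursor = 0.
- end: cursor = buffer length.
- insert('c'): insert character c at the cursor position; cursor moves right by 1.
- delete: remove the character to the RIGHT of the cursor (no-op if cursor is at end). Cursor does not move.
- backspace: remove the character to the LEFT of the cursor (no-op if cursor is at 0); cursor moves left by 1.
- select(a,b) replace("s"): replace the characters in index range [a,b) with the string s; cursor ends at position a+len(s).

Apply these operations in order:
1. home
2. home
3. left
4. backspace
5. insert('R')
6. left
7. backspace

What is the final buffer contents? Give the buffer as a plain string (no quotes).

Answer: RTMX

Derivation:
After op 1 (home): buf='TMX' cursor=0
After op 2 (home): buf='TMX' cursor=0
After op 3 (left): buf='TMX' cursor=0
After op 4 (backspace): buf='TMX' cursor=0
After op 5 (insert('R')): buf='RTMX' cursor=1
After op 6 (left): buf='RTMX' cursor=0
After op 7 (backspace): buf='RTMX' cursor=0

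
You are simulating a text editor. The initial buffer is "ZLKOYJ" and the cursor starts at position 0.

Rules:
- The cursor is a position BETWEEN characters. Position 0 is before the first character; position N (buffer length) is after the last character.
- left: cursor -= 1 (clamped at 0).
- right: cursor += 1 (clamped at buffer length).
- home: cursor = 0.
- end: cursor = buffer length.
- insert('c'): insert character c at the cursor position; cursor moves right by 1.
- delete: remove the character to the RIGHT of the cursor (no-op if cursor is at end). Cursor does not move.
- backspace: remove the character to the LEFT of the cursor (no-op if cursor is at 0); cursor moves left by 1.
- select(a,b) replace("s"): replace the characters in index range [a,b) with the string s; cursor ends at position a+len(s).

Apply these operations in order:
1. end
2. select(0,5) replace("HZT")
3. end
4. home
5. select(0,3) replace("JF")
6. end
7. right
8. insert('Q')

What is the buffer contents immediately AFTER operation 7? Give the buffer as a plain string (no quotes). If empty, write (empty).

Answer: JFJ

Derivation:
After op 1 (end): buf='ZLKOYJ' cursor=6
After op 2 (select(0,5) replace("HZT")): buf='HZTJ' cursor=3
After op 3 (end): buf='HZTJ' cursor=4
After op 4 (home): buf='HZTJ' cursor=0
After op 5 (select(0,3) replace("JF")): buf='JFJ' cursor=2
After op 6 (end): buf='JFJ' cursor=3
After op 7 (right): buf='JFJ' cursor=3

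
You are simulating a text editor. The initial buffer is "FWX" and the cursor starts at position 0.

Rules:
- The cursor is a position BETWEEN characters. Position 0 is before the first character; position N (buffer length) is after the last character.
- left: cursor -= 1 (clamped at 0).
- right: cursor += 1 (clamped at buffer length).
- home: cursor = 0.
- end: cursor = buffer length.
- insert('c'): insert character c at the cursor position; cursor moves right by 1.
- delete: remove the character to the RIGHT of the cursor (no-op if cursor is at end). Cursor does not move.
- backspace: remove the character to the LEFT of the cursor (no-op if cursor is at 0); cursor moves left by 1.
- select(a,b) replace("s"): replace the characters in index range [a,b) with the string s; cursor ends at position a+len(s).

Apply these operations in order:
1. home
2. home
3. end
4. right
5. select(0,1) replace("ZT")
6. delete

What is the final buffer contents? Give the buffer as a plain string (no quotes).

Answer: ZTX

Derivation:
After op 1 (home): buf='FWX' cursor=0
After op 2 (home): buf='FWX' cursor=0
After op 3 (end): buf='FWX' cursor=3
After op 4 (right): buf='FWX' cursor=3
After op 5 (select(0,1) replace("ZT")): buf='ZTWX' cursor=2
After op 6 (delete): buf='ZTX' cursor=2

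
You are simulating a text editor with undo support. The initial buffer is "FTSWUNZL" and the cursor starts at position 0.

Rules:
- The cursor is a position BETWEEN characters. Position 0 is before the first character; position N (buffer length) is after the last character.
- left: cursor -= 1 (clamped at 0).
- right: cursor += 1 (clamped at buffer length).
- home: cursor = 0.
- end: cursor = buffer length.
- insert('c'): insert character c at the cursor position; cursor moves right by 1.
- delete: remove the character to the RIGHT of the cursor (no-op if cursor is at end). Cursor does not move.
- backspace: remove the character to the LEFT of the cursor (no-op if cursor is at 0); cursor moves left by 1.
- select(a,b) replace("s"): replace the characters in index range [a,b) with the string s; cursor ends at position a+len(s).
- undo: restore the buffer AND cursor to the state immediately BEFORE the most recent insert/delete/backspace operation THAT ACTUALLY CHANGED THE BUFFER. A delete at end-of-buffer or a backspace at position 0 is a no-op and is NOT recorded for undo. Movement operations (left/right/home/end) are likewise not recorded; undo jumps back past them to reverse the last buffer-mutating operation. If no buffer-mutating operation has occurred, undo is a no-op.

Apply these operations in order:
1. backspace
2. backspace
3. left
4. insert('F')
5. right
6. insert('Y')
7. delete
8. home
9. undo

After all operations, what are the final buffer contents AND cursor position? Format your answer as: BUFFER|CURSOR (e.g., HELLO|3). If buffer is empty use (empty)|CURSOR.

After op 1 (backspace): buf='FTSWUNZL' cursor=0
After op 2 (backspace): buf='FTSWUNZL' cursor=0
After op 3 (left): buf='FTSWUNZL' cursor=0
After op 4 (insert('F')): buf='FFTSWUNZL' cursor=1
After op 5 (right): buf='FFTSWUNZL' cursor=2
After op 6 (insert('Y')): buf='FFYTSWUNZL' cursor=3
After op 7 (delete): buf='FFYSWUNZL' cursor=3
After op 8 (home): buf='FFYSWUNZL' cursor=0
After op 9 (undo): buf='FFYTSWUNZL' cursor=3

Answer: FFYTSWUNZL|3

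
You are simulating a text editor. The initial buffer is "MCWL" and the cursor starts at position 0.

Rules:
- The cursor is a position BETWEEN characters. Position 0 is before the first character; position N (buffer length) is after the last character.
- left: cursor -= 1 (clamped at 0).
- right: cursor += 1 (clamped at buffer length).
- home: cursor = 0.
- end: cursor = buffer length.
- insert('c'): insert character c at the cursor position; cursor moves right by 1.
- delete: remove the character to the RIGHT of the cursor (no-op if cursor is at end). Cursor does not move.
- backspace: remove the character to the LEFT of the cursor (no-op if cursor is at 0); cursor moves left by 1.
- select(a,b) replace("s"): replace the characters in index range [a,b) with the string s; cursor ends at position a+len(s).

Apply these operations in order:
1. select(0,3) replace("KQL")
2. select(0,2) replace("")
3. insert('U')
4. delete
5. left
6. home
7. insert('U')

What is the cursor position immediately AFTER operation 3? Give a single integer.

Answer: 1

Derivation:
After op 1 (select(0,3) replace("KQL")): buf='KQLL' cursor=3
After op 2 (select(0,2) replace("")): buf='LL' cursor=0
After op 3 (insert('U')): buf='ULL' cursor=1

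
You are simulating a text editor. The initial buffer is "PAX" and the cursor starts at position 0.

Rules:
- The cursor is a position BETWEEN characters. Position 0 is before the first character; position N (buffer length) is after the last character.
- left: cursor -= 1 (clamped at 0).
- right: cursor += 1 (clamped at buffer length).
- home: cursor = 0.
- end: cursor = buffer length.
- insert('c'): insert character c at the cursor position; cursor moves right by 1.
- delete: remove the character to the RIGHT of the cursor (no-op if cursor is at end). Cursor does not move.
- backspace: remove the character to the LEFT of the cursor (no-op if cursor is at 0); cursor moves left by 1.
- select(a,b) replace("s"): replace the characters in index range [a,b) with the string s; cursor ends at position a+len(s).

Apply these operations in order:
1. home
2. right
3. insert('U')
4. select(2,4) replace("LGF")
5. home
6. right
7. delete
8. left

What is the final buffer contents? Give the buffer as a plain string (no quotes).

After op 1 (home): buf='PAX' cursor=0
After op 2 (right): buf='PAX' cursor=1
After op 3 (insert('U')): buf='PUAX' cursor=2
After op 4 (select(2,4) replace("LGF")): buf='PULGF' cursor=5
After op 5 (home): buf='PULGF' cursor=0
After op 6 (right): buf='PULGF' cursor=1
After op 7 (delete): buf='PLGF' cursor=1
After op 8 (left): buf='PLGF' cursor=0

Answer: PLGF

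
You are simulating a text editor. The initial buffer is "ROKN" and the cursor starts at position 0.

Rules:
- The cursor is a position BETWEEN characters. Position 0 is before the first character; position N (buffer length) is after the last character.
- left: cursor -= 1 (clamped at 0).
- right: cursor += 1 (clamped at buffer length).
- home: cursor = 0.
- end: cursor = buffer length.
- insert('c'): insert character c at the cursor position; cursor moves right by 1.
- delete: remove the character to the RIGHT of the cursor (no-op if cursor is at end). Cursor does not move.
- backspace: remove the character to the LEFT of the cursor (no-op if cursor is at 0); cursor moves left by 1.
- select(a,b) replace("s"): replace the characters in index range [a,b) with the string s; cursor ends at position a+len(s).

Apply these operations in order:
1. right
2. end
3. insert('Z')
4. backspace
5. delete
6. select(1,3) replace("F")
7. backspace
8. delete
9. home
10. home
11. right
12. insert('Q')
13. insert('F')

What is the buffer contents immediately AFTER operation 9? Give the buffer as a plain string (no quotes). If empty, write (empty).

Answer: R

Derivation:
After op 1 (right): buf='ROKN' cursor=1
After op 2 (end): buf='ROKN' cursor=4
After op 3 (insert('Z')): buf='ROKNZ' cursor=5
After op 4 (backspace): buf='ROKN' cursor=4
After op 5 (delete): buf='ROKN' cursor=4
After op 6 (select(1,3) replace("F")): buf='RFN' cursor=2
After op 7 (backspace): buf='RN' cursor=1
After op 8 (delete): buf='R' cursor=1
After op 9 (home): buf='R' cursor=0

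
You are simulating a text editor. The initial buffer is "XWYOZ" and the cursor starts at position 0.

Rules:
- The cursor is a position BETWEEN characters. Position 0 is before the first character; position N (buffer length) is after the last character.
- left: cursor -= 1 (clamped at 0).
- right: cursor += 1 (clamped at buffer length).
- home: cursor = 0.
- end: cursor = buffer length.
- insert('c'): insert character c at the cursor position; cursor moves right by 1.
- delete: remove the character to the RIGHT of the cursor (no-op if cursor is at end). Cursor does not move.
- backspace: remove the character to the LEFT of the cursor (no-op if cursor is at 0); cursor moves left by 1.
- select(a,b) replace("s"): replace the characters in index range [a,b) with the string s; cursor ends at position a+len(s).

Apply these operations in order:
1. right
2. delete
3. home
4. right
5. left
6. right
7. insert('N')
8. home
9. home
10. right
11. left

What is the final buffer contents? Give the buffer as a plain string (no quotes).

After op 1 (right): buf='XWYOZ' cursor=1
After op 2 (delete): buf='XYOZ' cursor=1
After op 3 (home): buf='XYOZ' cursor=0
After op 4 (right): buf='XYOZ' cursor=1
After op 5 (left): buf='XYOZ' cursor=0
After op 6 (right): buf='XYOZ' cursor=1
After op 7 (insert('N')): buf='XNYOZ' cursor=2
After op 8 (home): buf='XNYOZ' cursor=0
After op 9 (home): buf='XNYOZ' cursor=0
After op 10 (right): buf='XNYOZ' cursor=1
After op 11 (left): buf='XNYOZ' cursor=0

Answer: XNYOZ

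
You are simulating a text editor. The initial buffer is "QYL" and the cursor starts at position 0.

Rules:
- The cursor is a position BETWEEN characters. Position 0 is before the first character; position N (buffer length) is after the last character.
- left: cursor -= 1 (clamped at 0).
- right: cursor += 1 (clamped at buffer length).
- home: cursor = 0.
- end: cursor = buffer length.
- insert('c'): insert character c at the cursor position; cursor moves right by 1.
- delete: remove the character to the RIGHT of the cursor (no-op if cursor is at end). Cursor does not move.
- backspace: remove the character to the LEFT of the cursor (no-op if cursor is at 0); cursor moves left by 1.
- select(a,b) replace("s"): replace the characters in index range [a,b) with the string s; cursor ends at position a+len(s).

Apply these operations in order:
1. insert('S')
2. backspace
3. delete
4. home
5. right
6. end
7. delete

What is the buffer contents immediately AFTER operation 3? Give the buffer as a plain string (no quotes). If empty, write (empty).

After op 1 (insert('S')): buf='SQYL' cursor=1
After op 2 (backspace): buf='QYL' cursor=0
After op 3 (delete): buf='YL' cursor=0

Answer: YL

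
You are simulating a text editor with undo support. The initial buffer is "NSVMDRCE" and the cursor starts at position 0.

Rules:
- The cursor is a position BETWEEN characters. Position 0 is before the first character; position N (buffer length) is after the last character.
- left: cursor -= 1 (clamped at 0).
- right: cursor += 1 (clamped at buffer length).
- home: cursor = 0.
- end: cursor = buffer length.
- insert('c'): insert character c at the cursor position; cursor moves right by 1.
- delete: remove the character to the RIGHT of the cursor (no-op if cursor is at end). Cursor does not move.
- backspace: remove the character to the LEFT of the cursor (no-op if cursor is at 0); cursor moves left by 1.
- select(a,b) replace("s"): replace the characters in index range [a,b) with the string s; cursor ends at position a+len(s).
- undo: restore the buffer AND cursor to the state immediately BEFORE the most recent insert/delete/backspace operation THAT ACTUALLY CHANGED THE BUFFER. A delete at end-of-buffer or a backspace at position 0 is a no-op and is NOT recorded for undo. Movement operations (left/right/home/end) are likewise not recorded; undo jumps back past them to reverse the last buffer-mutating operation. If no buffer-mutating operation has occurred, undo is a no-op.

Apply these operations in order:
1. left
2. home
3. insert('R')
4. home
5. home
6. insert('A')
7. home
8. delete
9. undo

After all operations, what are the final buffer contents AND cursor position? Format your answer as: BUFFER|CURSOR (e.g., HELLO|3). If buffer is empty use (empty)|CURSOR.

After op 1 (left): buf='NSVMDRCE' cursor=0
After op 2 (home): buf='NSVMDRCE' cursor=0
After op 3 (insert('R')): buf='RNSVMDRCE' cursor=1
After op 4 (home): buf='RNSVMDRCE' cursor=0
After op 5 (home): buf='RNSVMDRCE' cursor=0
After op 6 (insert('A')): buf='ARNSVMDRCE' cursor=1
After op 7 (home): buf='ARNSVMDRCE' cursor=0
After op 8 (delete): buf='RNSVMDRCE' cursor=0
After op 9 (undo): buf='ARNSVMDRCE' cursor=0

Answer: ARNSVMDRCE|0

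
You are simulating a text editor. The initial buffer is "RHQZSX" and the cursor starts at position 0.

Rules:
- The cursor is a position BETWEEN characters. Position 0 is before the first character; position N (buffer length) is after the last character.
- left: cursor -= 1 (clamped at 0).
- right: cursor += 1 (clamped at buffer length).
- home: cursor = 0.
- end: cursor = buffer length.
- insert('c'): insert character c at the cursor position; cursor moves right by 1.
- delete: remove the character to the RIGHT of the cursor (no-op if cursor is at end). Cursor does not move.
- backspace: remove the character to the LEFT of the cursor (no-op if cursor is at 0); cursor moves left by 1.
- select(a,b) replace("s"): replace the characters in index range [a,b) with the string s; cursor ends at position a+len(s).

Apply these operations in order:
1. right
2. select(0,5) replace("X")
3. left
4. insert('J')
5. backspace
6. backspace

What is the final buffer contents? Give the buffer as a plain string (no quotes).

Answer: XX

Derivation:
After op 1 (right): buf='RHQZSX' cursor=1
After op 2 (select(0,5) replace("X")): buf='XX' cursor=1
After op 3 (left): buf='XX' cursor=0
After op 4 (insert('J')): buf='JXX' cursor=1
After op 5 (backspace): buf='XX' cursor=0
After op 6 (backspace): buf='XX' cursor=0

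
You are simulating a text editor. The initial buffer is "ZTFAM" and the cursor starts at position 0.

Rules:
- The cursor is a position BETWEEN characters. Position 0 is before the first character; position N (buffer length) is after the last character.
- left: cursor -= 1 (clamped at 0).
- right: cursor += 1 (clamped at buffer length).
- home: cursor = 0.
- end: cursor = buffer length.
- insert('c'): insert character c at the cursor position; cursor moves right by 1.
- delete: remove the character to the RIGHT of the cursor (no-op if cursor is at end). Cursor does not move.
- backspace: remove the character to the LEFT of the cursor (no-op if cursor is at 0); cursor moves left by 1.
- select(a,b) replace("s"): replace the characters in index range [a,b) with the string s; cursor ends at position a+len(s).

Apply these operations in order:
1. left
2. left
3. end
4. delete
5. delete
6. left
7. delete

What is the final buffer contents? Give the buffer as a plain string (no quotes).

After op 1 (left): buf='ZTFAM' cursor=0
After op 2 (left): buf='ZTFAM' cursor=0
After op 3 (end): buf='ZTFAM' cursor=5
After op 4 (delete): buf='ZTFAM' cursor=5
After op 5 (delete): buf='ZTFAM' cursor=5
After op 6 (left): buf='ZTFAM' cursor=4
After op 7 (delete): buf='ZTFA' cursor=4

Answer: ZTFA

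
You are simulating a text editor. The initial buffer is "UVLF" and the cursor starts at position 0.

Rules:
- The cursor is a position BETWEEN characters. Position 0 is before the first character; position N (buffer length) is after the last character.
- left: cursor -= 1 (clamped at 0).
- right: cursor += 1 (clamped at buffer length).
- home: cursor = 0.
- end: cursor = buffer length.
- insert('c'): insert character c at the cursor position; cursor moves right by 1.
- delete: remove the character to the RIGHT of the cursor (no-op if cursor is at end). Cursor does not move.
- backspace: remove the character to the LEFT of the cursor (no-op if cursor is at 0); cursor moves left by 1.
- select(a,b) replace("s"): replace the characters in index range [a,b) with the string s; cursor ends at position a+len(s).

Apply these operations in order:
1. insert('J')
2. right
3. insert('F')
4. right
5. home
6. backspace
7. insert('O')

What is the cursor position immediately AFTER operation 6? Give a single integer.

Answer: 0

Derivation:
After op 1 (insert('J')): buf='JUVLF' cursor=1
After op 2 (right): buf='JUVLF' cursor=2
After op 3 (insert('F')): buf='JUFVLF' cursor=3
After op 4 (right): buf='JUFVLF' cursor=4
After op 5 (home): buf='JUFVLF' cursor=0
After op 6 (backspace): buf='JUFVLF' cursor=0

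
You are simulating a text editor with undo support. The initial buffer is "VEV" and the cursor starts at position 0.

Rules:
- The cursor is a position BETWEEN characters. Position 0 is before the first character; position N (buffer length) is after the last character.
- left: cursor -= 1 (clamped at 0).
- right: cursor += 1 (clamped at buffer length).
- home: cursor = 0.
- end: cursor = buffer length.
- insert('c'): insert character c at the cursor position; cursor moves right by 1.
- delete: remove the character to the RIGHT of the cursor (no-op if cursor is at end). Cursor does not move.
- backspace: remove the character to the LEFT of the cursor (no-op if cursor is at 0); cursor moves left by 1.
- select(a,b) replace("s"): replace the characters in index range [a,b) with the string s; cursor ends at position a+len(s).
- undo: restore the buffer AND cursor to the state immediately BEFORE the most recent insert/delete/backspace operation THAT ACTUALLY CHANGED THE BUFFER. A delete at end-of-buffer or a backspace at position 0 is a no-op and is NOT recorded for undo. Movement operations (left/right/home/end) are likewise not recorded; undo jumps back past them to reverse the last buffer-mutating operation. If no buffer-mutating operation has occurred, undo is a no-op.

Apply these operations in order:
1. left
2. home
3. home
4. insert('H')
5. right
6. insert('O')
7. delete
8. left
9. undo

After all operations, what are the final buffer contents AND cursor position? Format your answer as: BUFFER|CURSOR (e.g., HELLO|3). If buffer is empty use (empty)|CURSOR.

After op 1 (left): buf='VEV' cursor=0
After op 2 (home): buf='VEV' cursor=0
After op 3 (home): buf='VEV' cursor=0
After op 4 (insert('H')): buf='HVEV' cursor=1
After op 5 (right): buf='HVEV' cursor=2
After op 6 (insert('O')): buf='HVOEV' cursor=3
After op 7 (delete): buf='HVOV' cursor=3
After op 8 (left): buf='HVOV' cursor=2
After op 9 (undo): buf='HVOEV' cursor=3

Answer: HVOEV|3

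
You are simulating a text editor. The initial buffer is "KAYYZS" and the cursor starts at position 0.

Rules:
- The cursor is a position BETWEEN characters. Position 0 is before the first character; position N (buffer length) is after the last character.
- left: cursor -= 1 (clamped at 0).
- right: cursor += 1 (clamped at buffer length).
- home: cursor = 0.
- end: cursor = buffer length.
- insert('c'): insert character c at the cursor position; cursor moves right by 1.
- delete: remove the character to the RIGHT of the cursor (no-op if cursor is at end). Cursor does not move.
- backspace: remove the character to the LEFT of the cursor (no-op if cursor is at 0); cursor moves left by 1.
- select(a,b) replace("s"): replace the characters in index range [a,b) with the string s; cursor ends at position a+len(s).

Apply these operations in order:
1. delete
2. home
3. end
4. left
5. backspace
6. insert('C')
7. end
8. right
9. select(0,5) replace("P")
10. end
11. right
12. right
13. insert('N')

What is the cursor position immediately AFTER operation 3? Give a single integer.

After op 1 (delete): buf='AYYZS' cursor=0
After op 2 (home): buf='AYYZS' cursor=0
After op 3 (end): buf='AYYZS' cursor=5

Answer: 5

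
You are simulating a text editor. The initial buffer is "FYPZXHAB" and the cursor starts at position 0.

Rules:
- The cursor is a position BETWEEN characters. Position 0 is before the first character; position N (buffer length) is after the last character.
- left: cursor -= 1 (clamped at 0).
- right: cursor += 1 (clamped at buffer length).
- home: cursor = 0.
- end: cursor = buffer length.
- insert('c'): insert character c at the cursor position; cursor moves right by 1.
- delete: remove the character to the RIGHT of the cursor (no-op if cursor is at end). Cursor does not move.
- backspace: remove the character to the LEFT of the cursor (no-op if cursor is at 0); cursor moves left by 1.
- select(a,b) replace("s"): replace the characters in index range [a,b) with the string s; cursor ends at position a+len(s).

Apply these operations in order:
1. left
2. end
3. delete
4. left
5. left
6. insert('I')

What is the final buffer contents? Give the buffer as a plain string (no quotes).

After op 1 (left): buf='FYPZXHAB' cursor=0
After op 2 (end): buf='FYPZXHAB' cursor=8
After op 3 (delete): buf='FYPZXHAB' cursor=8
After op 4 (left): buf='FYPZXHAB' cursor=7
After op 5 (left): buf='FYPZXHAB' cursor=6
After op 6 (insert('I')): buf='FYPZXHIAB' cursor=7

Answer: FYPZXHIAB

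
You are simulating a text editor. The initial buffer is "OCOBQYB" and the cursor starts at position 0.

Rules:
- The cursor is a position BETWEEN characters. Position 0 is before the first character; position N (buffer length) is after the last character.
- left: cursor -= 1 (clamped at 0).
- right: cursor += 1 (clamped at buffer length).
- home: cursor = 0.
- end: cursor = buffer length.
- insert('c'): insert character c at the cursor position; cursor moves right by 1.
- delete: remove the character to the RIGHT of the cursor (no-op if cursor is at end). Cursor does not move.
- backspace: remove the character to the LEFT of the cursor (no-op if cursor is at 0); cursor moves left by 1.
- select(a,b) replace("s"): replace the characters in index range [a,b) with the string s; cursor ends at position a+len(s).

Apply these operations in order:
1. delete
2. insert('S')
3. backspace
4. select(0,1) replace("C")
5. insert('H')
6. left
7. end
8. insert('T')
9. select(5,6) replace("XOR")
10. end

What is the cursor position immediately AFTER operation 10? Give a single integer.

Answer: 10

Derivation:
After op 1 (delete): buf='COBQYB' cursor=0
After op 2 (insert('S')): buf='SCOBQYB' cursor=1
After op 3 (backspace): buf='COBQYB' cursor=0
After op 4 (select(0,1) replace("C")): buf='COBQYB' cursor=1
After op 5 (insert('H')): buf='CHOBQYB' cursor=2
After op 6 (left): buf='CHOBQYB' cursor=1
After op 7 (end): buf='CHOBQYB' cursor=7
After op 8 (insert('T')): buf='CHOBQYBT' cursor=8
After op 9 (select(5,6) replace("XOR")): buf='CHOBQXORBT' cursor=8
After op 10 (end): buf='CHOBQXORBT' cursor=10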